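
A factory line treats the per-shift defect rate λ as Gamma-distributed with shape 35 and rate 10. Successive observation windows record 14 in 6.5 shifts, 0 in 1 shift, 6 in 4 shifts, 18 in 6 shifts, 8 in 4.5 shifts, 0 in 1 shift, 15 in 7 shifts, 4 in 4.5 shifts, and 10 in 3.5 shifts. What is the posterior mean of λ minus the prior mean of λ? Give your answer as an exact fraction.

-29/24

Total count: 14 + 0 + 6 + 18 + 8 + 0 + 15 + 4 + 10 = 75.
Total exposure: 6.5 + 1 + 4 + 6 + 4.5 + 1 + 7 + 4.5 + 3.5 = 38 shifts.
Posterior: α' = 35 + 75 = 110, β' = 10 + 38 = 48.
Posterior mean = 110/48 = 55/24; prior mean = 35/10 = 7/2. Difference = 55/24 − 7/2 = -29/24.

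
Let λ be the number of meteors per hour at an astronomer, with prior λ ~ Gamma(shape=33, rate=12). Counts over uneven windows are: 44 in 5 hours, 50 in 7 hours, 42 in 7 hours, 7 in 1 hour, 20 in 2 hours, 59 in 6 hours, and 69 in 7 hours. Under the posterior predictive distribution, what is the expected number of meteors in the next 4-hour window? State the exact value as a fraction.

Total count: 44 + 50 + 42 + 7 + 20 + 59 + 69 = 291.
Total exposure: 5 + 7 + 7 + 1 + 2 + 6 + 7 = 35 hours.
Gamma(α, β) with Poisson data over total exposure Σt gives posterior Gamma(α+Σx, β+Σt) = Gamma(324, 47).
Predictive mean over a 4-hour window = T·E[λ|data] = 4·324/47 = 1296/47.

1296/47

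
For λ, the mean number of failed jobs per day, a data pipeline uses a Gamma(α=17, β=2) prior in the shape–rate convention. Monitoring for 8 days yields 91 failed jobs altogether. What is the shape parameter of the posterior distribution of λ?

108

Total count 91 over total exposure 8 days.
The Gamma prior is conjugate for the Poisson rate, so λ | data ~ Gamma(17+91, 2+8) = Gamma(108, 10).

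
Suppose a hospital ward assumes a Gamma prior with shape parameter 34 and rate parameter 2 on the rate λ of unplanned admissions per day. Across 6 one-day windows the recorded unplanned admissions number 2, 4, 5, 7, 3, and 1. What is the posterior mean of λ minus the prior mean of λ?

Total count: 2 + 4 + 5 + 7 + 3 + 1 = 22.
Total exposure: 6 days.
By Gamma–Poisson conjugacy, the posterior is Gamma(α + Σx, β + Σt) = Gamma(34 + 22, 2 + 6) = Gamma(56, 8).
Posterior mean = 56/8 = 7; prior mean = 34/2 = 17. Difference = 7 − 17 = -10.

-10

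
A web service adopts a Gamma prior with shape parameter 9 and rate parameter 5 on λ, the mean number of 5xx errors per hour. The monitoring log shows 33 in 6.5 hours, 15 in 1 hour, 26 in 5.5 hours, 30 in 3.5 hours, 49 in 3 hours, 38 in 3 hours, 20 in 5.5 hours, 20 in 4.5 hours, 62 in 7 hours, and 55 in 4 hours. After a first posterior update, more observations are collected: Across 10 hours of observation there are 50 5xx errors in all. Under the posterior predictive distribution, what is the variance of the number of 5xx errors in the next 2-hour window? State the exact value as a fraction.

Total count: 33 + 15 + 26 + 30 + 49 + 38 + 20 + 20 + 62 + 55 = 348.
Total exposure: 6.5 + 1 + 5.5 + 3.5 + 3 + 3 + 5.5 + 4.5 + 7 + 4 = 43.5 hours.
After the first batch: Gamma(9 + 348, 5 + 43.5) = Gamma(357, 97/2).
Total count 50 over total exposure 10 hours.
After the second batch: Gamma(357 + 50, 97/2 + 10) = Gamma(407, 117/2).
The posterior predictive for a window of length T is Negative Binomial with variance T·α'·(β'+T)/β'² = 2·407·(121/2)/(13689/4) = 196988/13689.

196988/13689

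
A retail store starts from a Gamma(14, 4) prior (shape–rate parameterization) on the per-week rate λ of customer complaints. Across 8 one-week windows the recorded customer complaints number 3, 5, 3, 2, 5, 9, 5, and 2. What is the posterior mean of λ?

Total count: 3 + 5 + 3 + 2 + 5 + 9 + 5 + 2 = 34.
Total exposure: 8 weeks.
Gamma(α, β) with Poisson data over total exposure Σt gives posterior Gamma(α+Σx, β+Σt) = Gamma(48, 12).
Posterior mean = α'/β' = 48/12 = 4.

4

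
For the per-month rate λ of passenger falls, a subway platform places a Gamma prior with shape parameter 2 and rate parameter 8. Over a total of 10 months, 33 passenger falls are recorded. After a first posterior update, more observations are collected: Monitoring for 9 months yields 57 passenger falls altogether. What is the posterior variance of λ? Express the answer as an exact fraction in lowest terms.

92/729

Total count 33 over total exposure 10 months.
After the first batch: Gamma(2 + 33, 8 + 10) = Gamma(35, 18).
Total count 57 over total exposure 9 months.
After the second batch: Gamma(35 + 57, 18 + 9) = Gamma(92, 27).
Posterior variance = α'/β'² = 92/729.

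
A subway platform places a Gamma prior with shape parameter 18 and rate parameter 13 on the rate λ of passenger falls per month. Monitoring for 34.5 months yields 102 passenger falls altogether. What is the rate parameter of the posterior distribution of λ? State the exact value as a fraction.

Total count 102 over total exposure 34.5 months.
Gamma(α, β) with Poisson data over total exposure Σt gives posterior Gamma(α+Σx, β+Σt) = Gamma(120, 95/2).

95/2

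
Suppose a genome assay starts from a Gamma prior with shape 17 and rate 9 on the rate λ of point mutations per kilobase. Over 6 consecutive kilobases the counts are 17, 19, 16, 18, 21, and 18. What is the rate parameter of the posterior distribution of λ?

15

Total count: 17 + 19 + 16 + 18 + 21 + 18 = 109.
Total exposure: 6 kilobases.
Posterior: α' = 17 + 109 = 126, β' = 9 + 6 = 15.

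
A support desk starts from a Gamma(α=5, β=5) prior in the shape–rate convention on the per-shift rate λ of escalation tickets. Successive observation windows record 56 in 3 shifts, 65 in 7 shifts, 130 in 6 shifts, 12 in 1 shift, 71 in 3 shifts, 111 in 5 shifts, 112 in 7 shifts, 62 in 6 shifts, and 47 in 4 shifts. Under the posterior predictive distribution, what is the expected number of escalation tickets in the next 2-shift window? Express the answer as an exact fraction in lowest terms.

1342/47

Total count: 56 + 65 + 130 + 12 + 71 + 111 + 112 + 62 + 47 = 666.
Total exposure: 3 + 7 + 6 + 1 + 3 + 5 + 7 + 6 + 4 = 42 shifts.
Gamma(α, β) with Poisson data over total exposure Σt gives posterior Gamma(α+Σx, β+Σt) = Gamma(671, 47).
Predictive mean over a 2-shift window = T·E[λ|data] = 2·671/47 = 1342/47.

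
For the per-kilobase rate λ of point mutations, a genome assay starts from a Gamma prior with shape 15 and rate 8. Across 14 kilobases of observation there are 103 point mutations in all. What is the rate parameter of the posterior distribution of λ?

22

Total count 103 over total exposure 14 kilobases.
By Gamma–Poisson conjugacy, the posterior is Gamma(α + Σx, β + Σt) = Gamma(15 + 103, 8 + 14) = Gamma(118, 22).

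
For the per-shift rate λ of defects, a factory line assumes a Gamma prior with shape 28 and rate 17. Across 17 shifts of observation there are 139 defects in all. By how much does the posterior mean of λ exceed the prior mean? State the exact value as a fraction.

Total count 139 over total exposure 17 shifts.
The Gamma prior is conjugate for the Poisson rate, so λ | data ~ Gamma(28+139, 17+17) = Gamma(167, 34).
Posterior mean = 167/34 = 167/34; prior mean = 28/17 = 28/17. Difference = 167/34 − 28/17 = 111/34.

111/34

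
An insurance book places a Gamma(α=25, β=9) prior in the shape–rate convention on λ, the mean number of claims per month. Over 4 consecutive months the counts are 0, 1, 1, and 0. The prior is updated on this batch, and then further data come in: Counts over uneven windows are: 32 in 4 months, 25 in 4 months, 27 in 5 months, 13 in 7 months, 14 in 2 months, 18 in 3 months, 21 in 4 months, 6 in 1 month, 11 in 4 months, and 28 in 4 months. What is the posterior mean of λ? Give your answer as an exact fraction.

74/17

Total count: 0 + 1 + 1 + 0 = 2.
Total exposure: 4 months.
After the first batch: Gamma(25 + 2, 9 + 4) = Gamma(27, 13).
Total count: 32 + 25 + 27 + 13 + 14 + 18 + 21 + 6 + 11 + 28 = 195.
Total exposure: 4 + 4 + 5 + 7 + 2 + 3 + 4 + 1 + 4 + 4 = 38 months.
After the second batch: Gamma(27 + 195, 13 + 38) = Gamma(222, 51).
Posterior mean = α'/β' = 222/51 = 74/17.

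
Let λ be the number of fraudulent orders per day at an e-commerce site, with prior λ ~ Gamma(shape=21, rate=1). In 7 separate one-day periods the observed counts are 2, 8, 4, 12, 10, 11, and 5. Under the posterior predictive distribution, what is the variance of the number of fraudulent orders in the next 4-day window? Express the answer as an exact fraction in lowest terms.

Total count: 2 + 8 + 4 + 12 + 10 + 11 + 5 = 52.
Total exposure: 7 days.
The Gamma prior is conjugate for the Poisson rate, so λ | data ~ Gamma(21+52, 1+7) = Gamma(73, 8).
The posterior predictive for a window of length T is Negative Binomial with variance T·α'·(β'+T)/β'² = 4·73·12/64 = 219/4.

219/4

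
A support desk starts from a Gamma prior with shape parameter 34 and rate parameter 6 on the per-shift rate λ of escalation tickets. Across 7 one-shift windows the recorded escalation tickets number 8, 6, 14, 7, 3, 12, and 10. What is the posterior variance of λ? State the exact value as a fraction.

94/169

Total count: 8 + 6 + 14 + 7 + 3 + 12 + 10 = 60.
Total exposure: 7 shifts.
By Gamma–Poisson conjugacy, the posterior is Gamma(α + Σx, β + Σt) = Gamma(34 + 60, 6 + 7) = Gamma(94, 13).
Posterior variance = α'/β'² = 94/169.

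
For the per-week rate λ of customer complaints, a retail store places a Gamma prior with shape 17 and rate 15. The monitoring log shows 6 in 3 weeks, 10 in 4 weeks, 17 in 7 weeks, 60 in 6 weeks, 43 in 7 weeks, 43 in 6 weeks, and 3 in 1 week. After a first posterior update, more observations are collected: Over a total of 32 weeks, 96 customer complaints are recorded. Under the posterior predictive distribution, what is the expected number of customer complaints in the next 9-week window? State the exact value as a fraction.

295/9

Total count: 6 + 10 + 17 + 60 + 43 + 43 + 3 = 182.
Total exposure: 3 + 4 + 7 + 6 + 7 + 6 + 1 = 34 weeks.
After the first batch: Gamma(17 + 182, 15 + 34) = Gamma(199, 49).
Total count 96 over total exposure 32 weeks.
After the second batch: Gamma(199 + 96, 49 + 32) = Gamma(295, 81).
Predictive mean over a 9-week window = T·E[λ|data] = 9·295/81 = 295/9.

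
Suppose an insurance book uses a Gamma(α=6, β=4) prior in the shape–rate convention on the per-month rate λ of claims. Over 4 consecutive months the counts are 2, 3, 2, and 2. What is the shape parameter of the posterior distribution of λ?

15

Total count: 2 + 3 + 2 + 2 = 9.
Total exposure: 4 months.
By Gamma–Poisson conjugacy, the posterior is Gamma(α + Σx, β + Σt) = Gamma(6 + 9, 4 + 4) = Gamma(15, 8).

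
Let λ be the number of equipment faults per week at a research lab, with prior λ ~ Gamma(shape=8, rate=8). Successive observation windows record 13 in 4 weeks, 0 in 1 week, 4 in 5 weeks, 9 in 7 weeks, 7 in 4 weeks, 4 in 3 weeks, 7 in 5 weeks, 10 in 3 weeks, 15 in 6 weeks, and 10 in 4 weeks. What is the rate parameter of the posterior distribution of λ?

50

Total count: 13 + 0 + 4 + 9 + 7 + 4 + 7 + 10 + 15 + 10 = 79.
Total exposure: 4 + 1 + 5 + 7 + 4 + 3 + 5 + 3 + 6 + 4 = 42 weeks.
Conjugate update: add total count to the shape and total exposure to the rate, giving Gamma(87, 50).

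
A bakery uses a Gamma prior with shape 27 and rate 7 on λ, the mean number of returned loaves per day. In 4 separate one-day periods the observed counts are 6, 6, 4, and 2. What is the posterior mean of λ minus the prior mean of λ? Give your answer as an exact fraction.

18/77

Total count: 6 + 6 + 4 + 2 = 18.
Total exposure: 4 days.
Posterior: α' = 27 + 18 = 45, β' = 7 + 4 = 11.
Posterior mean = 45/11 = 45/11; prior mean = 27/7 = 27/7. Difference = 45/11 − 27/7 = 18/77.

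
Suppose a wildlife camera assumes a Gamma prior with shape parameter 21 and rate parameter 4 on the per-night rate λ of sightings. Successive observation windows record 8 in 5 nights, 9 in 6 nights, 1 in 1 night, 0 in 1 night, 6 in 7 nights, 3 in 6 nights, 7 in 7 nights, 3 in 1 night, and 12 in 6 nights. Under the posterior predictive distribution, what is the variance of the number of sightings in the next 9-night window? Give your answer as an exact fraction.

16695/968

Total count: 8 + 9 + 1 + 0 + 6 + 3 + 7 + 3 + 12 = 49.
Total exposure: 5 + 6 + 1 + 1 + 7 + 6 + 7 + 1 + 6 = 40 nights.
By Gamma–Poisson conjugacy, the posterior is Gamma(α + Σx, β + Σt) = Gamma(21 + 49, 4 + 40) = Gamma(70, 44).
The posterior predictive for a window of length T is Negative Binomial with variance T·α'·(β'+T)/β'² = 9·70·53/1936 = 16695/968.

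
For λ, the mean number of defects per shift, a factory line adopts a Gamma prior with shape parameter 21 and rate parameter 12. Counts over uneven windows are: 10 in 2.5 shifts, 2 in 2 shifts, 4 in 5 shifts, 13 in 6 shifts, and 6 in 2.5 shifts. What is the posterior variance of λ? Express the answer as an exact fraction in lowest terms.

14/225

Total count: 10 + 2 + 4 + 13 + 6 = 35.
Total exposure: 2.5 + 2 + 5 + 6 + 2.5 = 18 shifts.
Gamma(α, β) with Poisson data over total exposure Σt gives posterior Gamma(α+Σx, β+Σt) = Gamma(56, 30).
Posterior variance = α'/β'² = 56/900 = 14/225.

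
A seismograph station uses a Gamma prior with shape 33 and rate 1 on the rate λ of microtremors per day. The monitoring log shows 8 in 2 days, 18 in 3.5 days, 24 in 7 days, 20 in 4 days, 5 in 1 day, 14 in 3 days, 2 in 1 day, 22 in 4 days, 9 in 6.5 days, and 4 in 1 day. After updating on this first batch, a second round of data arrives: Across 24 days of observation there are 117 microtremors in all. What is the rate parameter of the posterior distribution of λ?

Total count: 8 + 18 + 24 + 20 + 5 + 14 + 2 + 22 + 9 + 4 = 126.
Total exposure: 2 + 3.5 + 7 + 4 + 1 + 3 + 1 + 4 + 6.5 + 1 = 33 days.
After the first batch: Gamma(33 + 126, 1 + 33) = Gamma(159, 34).
Total count 117 over total exposure 24 days.
After the second batch: Gamma(159 + 117, 34 + 24) = Gamma(276, 58).

58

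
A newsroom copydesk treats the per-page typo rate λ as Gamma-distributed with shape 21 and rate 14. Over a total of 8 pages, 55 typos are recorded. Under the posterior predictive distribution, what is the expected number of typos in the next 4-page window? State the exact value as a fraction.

Total count 55 over total exposure 8 pages.
Posterior: α' = 21 + 55 = 76, β' = 14 + 8 = 22.
Predictive mean over a 4-page window = T·E[λ|data] = 4·76/22 = 152/11.

152/11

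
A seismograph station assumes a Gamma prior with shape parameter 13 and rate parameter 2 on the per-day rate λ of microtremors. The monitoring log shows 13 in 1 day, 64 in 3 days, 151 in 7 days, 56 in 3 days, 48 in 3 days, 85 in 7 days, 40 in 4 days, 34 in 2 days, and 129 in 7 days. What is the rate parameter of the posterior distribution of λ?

Total count: 13 + 64 + 151 + 56 + 48 + 85 + 40 + 34 + 129 = 620.
Total exposure: 1 + 3 + 7 + 3 + 3 + 7 + 4 + 2 + 7 = 37 days.
The Gamma prior is conjugate for the Poisson rate, so λ | data ~ Gamma(13+620, 2+37) = Gamma(633, 39).

39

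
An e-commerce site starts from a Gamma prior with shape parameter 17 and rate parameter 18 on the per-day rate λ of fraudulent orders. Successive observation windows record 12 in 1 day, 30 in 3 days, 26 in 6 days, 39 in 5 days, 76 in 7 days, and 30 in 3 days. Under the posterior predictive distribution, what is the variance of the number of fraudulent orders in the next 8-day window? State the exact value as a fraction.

93840/1849

Total count: 12 + 30 + 26 + 39 + 76 + 30 = 213.
Total exposure: 1 + 3 + 6 + 5 + 7 + 3 = 25 days.
Posterior: α' = 17 + 213 = 230, β' = 18 + 25 = 43.
The posterior predictive for a window of length T is Negative Binomial with variance T·α'·(β'+T)/β'² = 8·230·51/1849 = 93840/1849.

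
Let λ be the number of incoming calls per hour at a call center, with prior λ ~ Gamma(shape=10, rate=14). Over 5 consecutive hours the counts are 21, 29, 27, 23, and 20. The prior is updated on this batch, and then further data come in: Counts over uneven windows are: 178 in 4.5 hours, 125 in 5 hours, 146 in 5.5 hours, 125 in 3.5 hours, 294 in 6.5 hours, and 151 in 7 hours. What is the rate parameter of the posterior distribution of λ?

51

Total count: 21 + 29 + 27 + 23 + 20 = 120.
Total exposure: 5 hours.
After the first batch: Gamma(10 + 120, 14 + 5) = Gamma(130, 19).
Total count: 178 + 125 + 146 + 125 + 294 + 151 = 1019.
Total exposure: 4.5 + 5 + 5.5 + 3.5 + 6.5 + 7 = 32 hours.
After the second batch: Gamma(130 + 1019, 19 + 32) = Gamma(1149, 51).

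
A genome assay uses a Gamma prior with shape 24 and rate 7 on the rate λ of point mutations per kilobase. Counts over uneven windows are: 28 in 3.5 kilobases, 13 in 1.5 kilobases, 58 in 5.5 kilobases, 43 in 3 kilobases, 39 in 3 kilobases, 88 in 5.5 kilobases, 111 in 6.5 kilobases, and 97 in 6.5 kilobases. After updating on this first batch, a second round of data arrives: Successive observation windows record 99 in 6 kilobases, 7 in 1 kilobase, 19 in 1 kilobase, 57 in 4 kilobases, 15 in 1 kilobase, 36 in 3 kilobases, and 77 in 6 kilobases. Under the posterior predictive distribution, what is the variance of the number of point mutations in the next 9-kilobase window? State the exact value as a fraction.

532827/4096

Total count: 28 + 13 + 58 + 43 + 39 + 88 + 111 + 97 = 477.
Total exposure: 3.5 + 1.5 + 5.5 + 3 + 3 + 5.5 + 6.5 + 6.5 = 35 kilobases.
After the first batch: Gamma(24 + 477, 7 + 35) = Gamma(501, 42).
Total count: 99 + 7 + 19 + 57 + 15 + 36 + 77 = 310.
Total exposure: 6 + 1 + 1 + 4 + 1 + 3 + 6 = 22 kilobases.
After the second batch: Gamma(501 + 310, 42 + 22) = Gamma(811, 64).
The posterior predictive for a window of length T is Negative Binomial with variance T·α'·(β'+T)/β'² = 9·811·73/4096 = 532827/4096.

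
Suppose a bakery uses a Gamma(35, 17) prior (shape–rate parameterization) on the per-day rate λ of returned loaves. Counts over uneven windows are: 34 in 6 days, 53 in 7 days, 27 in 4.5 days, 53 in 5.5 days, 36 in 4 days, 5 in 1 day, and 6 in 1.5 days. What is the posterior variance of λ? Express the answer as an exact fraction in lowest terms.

332/2883

Total count: 34 + 53 + 27 + 53 + 36 + 5 + 6 = 214.
Total exposure: 6 + 7 + 4.5 + 5.5 + 4 + 1 + 1.5 = 29.5 days.
By Gamma–Poisson conjugacy, the posterior is Gamma(α + Σx, β + Σt) = Gamma(35 + 214, 17 + 29.5) = Gamma(249, 93/2).
Posterior variance = α'/β'² = 249/(8649/4) = 332/2883.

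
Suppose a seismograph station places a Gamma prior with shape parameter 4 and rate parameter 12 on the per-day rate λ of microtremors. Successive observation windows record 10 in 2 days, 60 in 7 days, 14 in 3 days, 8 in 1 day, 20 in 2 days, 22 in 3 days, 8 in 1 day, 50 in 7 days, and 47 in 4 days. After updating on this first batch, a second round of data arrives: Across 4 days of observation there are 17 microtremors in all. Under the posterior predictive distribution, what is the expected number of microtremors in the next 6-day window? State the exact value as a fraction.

780/23

Total count: 10 + 60 + 14 + 8 + 20 + 22 + 8 + 50 + 47 = 239.
Total exposure: 2 + 7 + 3 + 1 + 2 + 3 + 1 + 7 + 4 = 30 days.
After the first batch: Gamma(4 + 239, 12 + 30) = Gamma(243, 42).
Total count 17 over total exposure 4 days.
After the second batch: Gamma(243 + 17, 42 + 4) = Gamma(260, 46).
Predictive mean over a 6-day window = T·E[λ|data] = 6·260/46 = 780/23.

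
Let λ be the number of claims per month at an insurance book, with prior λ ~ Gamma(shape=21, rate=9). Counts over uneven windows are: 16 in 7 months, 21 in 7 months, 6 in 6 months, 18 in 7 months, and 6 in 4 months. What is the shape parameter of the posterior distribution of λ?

Total count: 16 + 21 + 6 + 18 + 6 = 67.
Total exposure: 7 + 7 + 6 + 7 + 4 = 31 months.
Posterior: α' = 21 + 67 = 88, β' = 9 + 31 = 40.

88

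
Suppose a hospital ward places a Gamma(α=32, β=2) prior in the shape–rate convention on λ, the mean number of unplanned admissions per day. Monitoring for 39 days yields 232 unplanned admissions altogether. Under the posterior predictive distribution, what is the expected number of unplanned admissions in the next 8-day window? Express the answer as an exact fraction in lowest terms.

2112/41

Total count 232 over total exposure 39 days.
The Gamma prior is conjugate for the Poisson rate, so λ | data ~ Gamma(32+232, 2+39) = Gamma(264, 41).
Predictive mean over an 8-day window = T·E[λ|data] = 8·264/41 = 2112/41.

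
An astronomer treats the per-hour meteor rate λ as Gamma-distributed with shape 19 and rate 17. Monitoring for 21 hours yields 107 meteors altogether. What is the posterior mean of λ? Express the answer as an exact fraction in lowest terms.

63/19

Total count 107 over total exposure 21 hours.
By Gamma–Poisson conjugacy, the posterior is Gamma(α + Σx, β + Σt) = Gamma(19 + 107, 17 + 21) = Gamma(126, 38).
Posterior mean = α'/β' = 126/38 = 63/19.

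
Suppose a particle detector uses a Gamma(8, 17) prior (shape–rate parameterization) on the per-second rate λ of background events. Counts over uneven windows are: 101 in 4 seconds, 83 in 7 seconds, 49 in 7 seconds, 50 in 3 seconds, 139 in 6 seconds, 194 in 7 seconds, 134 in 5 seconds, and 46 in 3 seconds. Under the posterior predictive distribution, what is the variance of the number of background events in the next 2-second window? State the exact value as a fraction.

98088/3481

Total count: 101 + 83 + 49 + 50 + 139 + 194 + 134 + 46 = 796.
Total exposure: 4 + 7 + 7 + 3 + 6 + 7 + 5 + 3 = 42 seconds.
By Gamma–Poisson conjugacy, the posterior is Gamma(α + Σx, β + Σt) = Gamma(8 + 796, 17 + 42) = Gamma(804, 59).
The posterior predictive for a window of length T is Negative Binomial with variance T·α'·(β'+T)/β'² = 2·804·61/3481 = 98088/3481.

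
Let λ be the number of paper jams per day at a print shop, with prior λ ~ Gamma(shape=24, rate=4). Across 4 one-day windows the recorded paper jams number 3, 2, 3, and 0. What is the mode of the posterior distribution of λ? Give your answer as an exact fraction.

31/8

Total count: 3 + 2 + 3 + 0 = 8.
Total exposure: 4 days.
The Gamma prior is conjugate for the Poisson rate, so λ | data ~ Gamma(24+8, 4+4) = Gamma(32, 8).
Posterior mode = (α'−1)/β' = 31/8.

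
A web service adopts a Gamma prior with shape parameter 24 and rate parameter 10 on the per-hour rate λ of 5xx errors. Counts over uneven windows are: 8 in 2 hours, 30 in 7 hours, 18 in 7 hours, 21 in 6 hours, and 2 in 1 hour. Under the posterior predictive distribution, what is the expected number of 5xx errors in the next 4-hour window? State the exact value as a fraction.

412/33

Total count: 8 + 30 + 18 + 21 + 2 = 79.
Total exposure: 2 + 7 + 7 + 6 + 1 = 23 hours.
By Gamma–Poisson conjugacy, the posterior is Gamma(α + Σx, β + Σt) = Gamma(24 + 79, 10 + 23) = Gamma(103, 33).
Predictive mean over a 4-hour window = T·E[λ|data] = 4·103/33 = 412/33.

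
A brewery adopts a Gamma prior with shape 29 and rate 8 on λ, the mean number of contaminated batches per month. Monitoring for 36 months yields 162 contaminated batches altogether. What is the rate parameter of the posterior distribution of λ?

44

Total count 162 over total exposure 36 months.
The Gamma prior is conjugate for the Poisson rate, so λ | data ~ Gamma(29+162, 8+36) = Gamma(191, 44).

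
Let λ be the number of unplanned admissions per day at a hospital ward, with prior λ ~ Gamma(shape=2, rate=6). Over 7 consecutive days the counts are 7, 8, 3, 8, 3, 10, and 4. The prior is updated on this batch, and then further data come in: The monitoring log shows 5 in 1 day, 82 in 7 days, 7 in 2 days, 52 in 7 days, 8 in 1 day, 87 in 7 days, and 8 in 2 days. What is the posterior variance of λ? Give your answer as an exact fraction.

Total count: 7 + 8 + 3 + 8 + 3 + 10 + 4 = 43.
Total exposure: 7 days.
After the first batch: Gamma(2 + 43, 6 + 7) = Gamma(45, 13).
Total count: 5 + 82 + 7 + 52 + 8 + 87 + 8 = 249.
Total exposure: 1 + 7 + 2 + 7 + 1 + 7 + 2 = 27 days.
After the second batch: Gamma(45 + 249, 13 + 27) = Gamma(294, 40).
Posterior variance = α'/β'² = 294/1600 = 147/800.

147/800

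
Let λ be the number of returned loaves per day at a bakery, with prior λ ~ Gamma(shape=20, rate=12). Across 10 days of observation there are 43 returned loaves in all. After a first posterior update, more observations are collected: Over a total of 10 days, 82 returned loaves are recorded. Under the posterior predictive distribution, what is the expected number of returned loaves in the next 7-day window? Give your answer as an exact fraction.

1015/32

Total count 43 over total exposure 10 days.
After the first batch: Gamma(20 + 43, 12 + 10) = Gamma(63, 22).
Total count 82 over total exposure 10 days.
After the second batch: Gamma(63 + 82, 22 + 10) = Gamma(145, 32).
Predictive mean over a 7-day window = T·E[λ|data] = 7·145/32 = 1015/32.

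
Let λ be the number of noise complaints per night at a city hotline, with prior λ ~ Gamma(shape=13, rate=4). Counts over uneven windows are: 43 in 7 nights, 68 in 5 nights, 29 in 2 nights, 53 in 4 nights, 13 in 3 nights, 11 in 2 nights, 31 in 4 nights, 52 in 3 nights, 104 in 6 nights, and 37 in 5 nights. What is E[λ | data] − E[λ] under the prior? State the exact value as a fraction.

Total count: 43 + 68 + 29 + 53 + 13 + 11 + 31 + 52 + 104 + 37 = 441.
Total exposure: 7 + 5 + 2 + 4 + 3 + 2 + 4 + 3 + 6 + 5 = 41 nights.
Conjugate update: add total count to the shape and total exposure to the rate, giving Gamma(454, 45).
Posterior mean = 454/45 = 454/45; prior mean = 13/4 = 13/4. Difference = 454/45 − 13/4 = 1231/180.

1231/180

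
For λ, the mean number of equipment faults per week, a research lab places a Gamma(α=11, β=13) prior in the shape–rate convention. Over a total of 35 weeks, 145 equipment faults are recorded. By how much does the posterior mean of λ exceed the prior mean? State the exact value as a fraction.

125/52

Total count 145 over total exposure 35 weeks.
By Gamma–Poisson conjugacy, the posterior is Gamma(α + Σx, β + Σt) = Gamma(11 + 145, 13 + 35) = Gamma(156, 48).
Posterior mean = 156/48 = 13/4; prior mean = 11/13 = 11/13. Difference = 13/4 − 11/13 = 125/52.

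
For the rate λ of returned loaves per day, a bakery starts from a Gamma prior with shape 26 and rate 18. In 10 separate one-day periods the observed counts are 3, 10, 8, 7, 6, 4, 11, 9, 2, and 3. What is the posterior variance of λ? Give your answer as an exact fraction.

Total count: 3 + 10 + 8 + 7 + 6 + 4 + 11 + 9 + 2 + 3 = 63.
Total exposure: 10 days.
Gamma(α, β) with Poisson data over total exposure Σt gives posterior Gamma(α+Σx, β+Σt) = Gamma(89, 28).
Posterior variance = α'/β'² = 89/784.

89/784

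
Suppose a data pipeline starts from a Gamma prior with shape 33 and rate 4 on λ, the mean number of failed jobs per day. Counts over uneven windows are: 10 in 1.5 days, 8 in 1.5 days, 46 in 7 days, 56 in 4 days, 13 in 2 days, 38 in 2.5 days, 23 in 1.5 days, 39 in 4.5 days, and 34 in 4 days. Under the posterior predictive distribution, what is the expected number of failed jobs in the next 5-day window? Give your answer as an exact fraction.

600/13

Total count: 10 + 8 + 46 + 56 + 13 + 38 + 23 + 39 + 34 = 267.
Total exposure: 1.5 + 1.5 + 7 + 4 + 2 + 2.5 + 1.5 + 4.5 + 4 = 28.5 days.
The Gamma prior is conjugate for the Poisson rate, so λ | data ~ Gamma(33+267, 4+28.5) = Gamma(300, 65/2).
Predictive mean over a 5-day window = T·E[λ|data] = 5·300/(65/2) = 600/13.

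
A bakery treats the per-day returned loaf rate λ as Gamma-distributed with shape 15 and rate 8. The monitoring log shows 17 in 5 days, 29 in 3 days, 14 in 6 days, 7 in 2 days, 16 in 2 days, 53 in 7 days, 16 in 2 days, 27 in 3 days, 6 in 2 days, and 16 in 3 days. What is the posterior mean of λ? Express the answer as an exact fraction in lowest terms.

Total count: 17 + 29 + 14 + 7 + 16 + 53 + 16 + 27 + 6 + 16 = 201.
Total exposure: 5 + 3 + 6 + 2 + 2 + 7 + 2 + 3 + 2 + 3 = 35 days.
By Gamma–Poisson conjugacy, the posterior is Gamma(α + Σx, β + Σt) = Gamma(15 + 201, 8 + 35) = Gamma(216, 43).
Posterior mean = α'/β' = 216/43.

216/43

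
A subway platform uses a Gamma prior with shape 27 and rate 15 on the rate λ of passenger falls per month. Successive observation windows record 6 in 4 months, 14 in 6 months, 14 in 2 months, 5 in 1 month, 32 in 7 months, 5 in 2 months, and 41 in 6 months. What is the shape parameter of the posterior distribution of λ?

Total count: 6 + 14 + 14 + 5 + 32 + 5 + 41 = 117.
Total exposure: 4 + 6 + 2 + 1 + 7 + 2 + 6 = 28 months.
Conjugate update: add total count to the shape and total exposure to the rate, giving Gamma(144, 43).

144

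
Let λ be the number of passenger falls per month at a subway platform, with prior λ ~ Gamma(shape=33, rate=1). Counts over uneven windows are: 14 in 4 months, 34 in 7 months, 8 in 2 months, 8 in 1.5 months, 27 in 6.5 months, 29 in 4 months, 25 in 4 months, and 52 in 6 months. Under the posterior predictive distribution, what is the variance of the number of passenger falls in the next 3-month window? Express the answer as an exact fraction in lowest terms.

Total count: 14 + 34 + 8 + 8 + 27 + 29 + 25 + 52 = 197.
Total exposure: 4 + 7 + 2 + 1.5 + 6.5 + 4 + 4 + 6 = 35 months.
Gamma(α, β) with Poisson data over total exposure Σt gives posterior Gamma(α+Σx, β+Σt) = Gamma(230, 36).
The posterior predictive for a window of length T is Negative Binomial with variance T·α'·(β'+T)/β'² = 3·230·39/1296 = 1495/72.

1495/72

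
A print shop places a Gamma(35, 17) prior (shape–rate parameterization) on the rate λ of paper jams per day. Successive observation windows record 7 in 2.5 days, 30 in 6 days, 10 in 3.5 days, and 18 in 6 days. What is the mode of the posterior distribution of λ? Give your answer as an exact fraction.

Total count: 7 + 30 + 10 + 18 = 65.
Total exposure: 2.5 + 6 + 3.5 + 6 = 18 days.
Gamma(α, β) with Poisson data over total exposure Σt gives posterior Gamma(α+Σx, β+Σt) = Gamma(100, 35).
Posterior mode = (α'−1)/β' = 99/35.

99/35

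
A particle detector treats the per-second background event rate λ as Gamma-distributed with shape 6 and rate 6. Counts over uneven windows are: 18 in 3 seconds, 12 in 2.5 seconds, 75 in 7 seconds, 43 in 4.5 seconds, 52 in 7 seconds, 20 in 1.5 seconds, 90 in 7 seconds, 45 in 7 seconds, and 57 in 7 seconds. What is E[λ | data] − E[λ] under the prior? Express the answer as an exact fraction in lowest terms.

731/105

Total count: 18 + 12 + 75 + 43 + 52 + 20 + 90 + 45 + 57 = 412.
Total exposure: 3 + 2.5 + 7 + 4.5 + 7 + 1.5 + 7 + 7 + 7 = 46.5 seconds.
By Gamma–Poisson conjugacy, the posterior is Gamma(α + Σx, β + Σt) = Gamma(6 + 412, 6 + 46.5) = Gamma(418, 105/2).
Posterior mean = 418/(105/2) = 836/105; prior mean = 6/6 = 1. Difference = 836/105 − 1 = 731/105.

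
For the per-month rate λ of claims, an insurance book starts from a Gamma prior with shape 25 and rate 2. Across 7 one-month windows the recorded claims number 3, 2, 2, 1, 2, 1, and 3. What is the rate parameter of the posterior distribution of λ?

Total count: 3 + 2 + 2 + 1 + 2 + 1 + 3 = 14.
Total exposure: 7 months.
The Gamma prior is conjugate for the Poisson rate, so λ | data ~ Gamma(25+14, 2+7) = Gamma(39, 9).

9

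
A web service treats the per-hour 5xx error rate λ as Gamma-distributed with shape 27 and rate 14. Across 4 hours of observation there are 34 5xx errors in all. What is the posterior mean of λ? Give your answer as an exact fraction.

Total count 34 over total exposure 4 hours.
Gamma(α, β) with Poisson data over total exposure Σt gives posterior Gamma(α+Σx, β+Σt) = Gamma(61, 18).
Posterior mean = α'/β' = 61/18.

61/18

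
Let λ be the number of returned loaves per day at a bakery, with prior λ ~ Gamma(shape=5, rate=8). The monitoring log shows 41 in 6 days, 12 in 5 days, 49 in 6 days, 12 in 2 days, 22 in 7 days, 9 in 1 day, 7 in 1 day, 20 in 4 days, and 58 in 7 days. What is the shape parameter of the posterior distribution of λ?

Total count: 41 + 12 + 49 + 12 + 22 + 9 + 7 + 20 + 58 = 230.
Total exposure: 6 + 5 + 6 + 2 + 7 + 1 + 1 + 4 + 7 = 39 days.
Conjugate update: add total count to the shape and total exposure to the rate, giving Gamma(235, 47).

235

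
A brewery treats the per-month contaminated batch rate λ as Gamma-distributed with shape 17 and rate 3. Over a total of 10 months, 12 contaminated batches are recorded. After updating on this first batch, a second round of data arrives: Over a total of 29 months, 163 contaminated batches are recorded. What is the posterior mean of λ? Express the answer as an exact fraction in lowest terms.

32/7

Total count 12 over total exposure 10 months.
After the first batch: Gamma(17 + 12, 3 + 10) = Gamma(29, 13).
Total count 163 over total exposure 29 months.
After the second batch: Gamma(29 + 163, 13 + 29) = Gamma(192, 42).
Posterior mean = α'/β' = 192/42 = 32/7.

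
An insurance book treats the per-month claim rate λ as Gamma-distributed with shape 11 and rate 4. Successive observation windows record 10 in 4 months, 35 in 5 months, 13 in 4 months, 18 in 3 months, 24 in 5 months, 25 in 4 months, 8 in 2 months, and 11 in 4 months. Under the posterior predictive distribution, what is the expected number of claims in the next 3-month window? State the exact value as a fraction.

Total count: 10 + 35 + 13 + 18 + 24 + 25 + 8 + 11 = 144.
Total exposure: 4 + 5 + 4 + 3 + 5 + 4 + 2 + 4 = 31 months.
The Gamma prior is conjugate for the Poisson rate, so λ | data ~ Gamma(11+144, 4+31) = Gamma(155, 35).
Predictive mean over a 3-month window = T·E[λ|data] = 3·155/35 = 93/7.

93/7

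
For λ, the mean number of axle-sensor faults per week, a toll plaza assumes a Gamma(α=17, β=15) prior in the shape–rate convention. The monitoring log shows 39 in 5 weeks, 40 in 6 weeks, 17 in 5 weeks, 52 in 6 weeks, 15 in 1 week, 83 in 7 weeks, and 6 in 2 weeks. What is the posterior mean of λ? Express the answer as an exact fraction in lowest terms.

269/47

Total count: 39 + 40 + 17 + 52 + 15 + 83 + 6 = 252.
Total exposure: 5 + 6 + 5 + 6 + 1 + 7 + 2 = 32 weeks.
Posterior: α' = 17 + 252 = 269, β' = 15 + 32 = 47.
Posterior mean = α'/β' = 269/47.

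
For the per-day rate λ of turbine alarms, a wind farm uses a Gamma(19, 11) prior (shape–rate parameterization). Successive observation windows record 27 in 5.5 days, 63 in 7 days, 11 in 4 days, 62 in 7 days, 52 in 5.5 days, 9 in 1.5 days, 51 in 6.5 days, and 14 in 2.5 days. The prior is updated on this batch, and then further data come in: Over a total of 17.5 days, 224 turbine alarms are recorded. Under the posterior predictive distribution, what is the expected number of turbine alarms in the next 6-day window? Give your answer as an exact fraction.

798/17

Total count: 27 + 63 + 11 + 62 + 52 + 9 + 51 + 14 = 289.
Total exposure: 5.5 + 7 + 4 + 7 + 5.5 + 1.5 + 6.5 + 2.5 = 39.5 days.
After the first batch: Gamma(19 + 289, 11 + 39.5) = Gamma(308, 101/2).
Total count 224 over total exposure 17.5 days.
After the second batch: Gamma(308 + 224, 101/2 + 17.5) = Gamma(532, 68).
Predictive mean over a 6-day window = T·E[λ|data] = 6·532/68 = 798/17.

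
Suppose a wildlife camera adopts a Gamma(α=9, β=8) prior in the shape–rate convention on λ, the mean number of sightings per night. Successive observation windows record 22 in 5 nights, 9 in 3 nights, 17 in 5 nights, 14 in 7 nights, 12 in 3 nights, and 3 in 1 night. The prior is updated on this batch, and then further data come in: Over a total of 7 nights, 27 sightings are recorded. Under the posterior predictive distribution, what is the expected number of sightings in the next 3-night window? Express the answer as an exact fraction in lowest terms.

Total count: 22 + 9 + 17 + 14 + 12 + 3 = 77.
Total exposure: 5 + 3 + 5 + 7 + 3 + 1 = 24 nights.
After the first batch: Gamma(9 + 77, 8 + 24) = Gamma(86, 32).
Total count 27 over total exposure 7 nights.
After the second batch: Gamma(86 + 27, 32 + 7) = Gamma(113, 39).
Predictive mean over a 3-night window = T·E[λ|data] = 3·113/39 = 113/13.

113/13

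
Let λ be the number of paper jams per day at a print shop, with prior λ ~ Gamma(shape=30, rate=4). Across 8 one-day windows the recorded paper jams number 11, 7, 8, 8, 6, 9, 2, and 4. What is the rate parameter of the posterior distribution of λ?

Total count: 11 + 7 + 8 + 8 + 6 + 9 + 2 + 4 = 55.
Total exposure: 8 days.
Conjugate update: add total count to the shape and total exposure to the rate, giving Gamma(85, 12).

12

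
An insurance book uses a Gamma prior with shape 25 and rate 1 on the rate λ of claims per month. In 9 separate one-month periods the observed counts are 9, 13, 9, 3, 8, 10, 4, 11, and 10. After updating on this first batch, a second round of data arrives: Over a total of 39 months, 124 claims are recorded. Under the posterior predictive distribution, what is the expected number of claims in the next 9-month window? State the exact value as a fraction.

2034/49

Total count: 9 + 13 + 9 + 3 + 8 + 10 + 4 + 11 + 10 = 77.
Total exposure: 9 months.
After the first batch: Gamma(25 + 77, 1 + 9) = Gamma(102, 10).
Total count 124 over total exposure 39 months.
After the second batch: Gamma(102 + 124, 10 + 39) = Gamma(226, 49).
Predictive mean over a 9-month window = T·E[λ|data] = 9·226/49 = 2034/49.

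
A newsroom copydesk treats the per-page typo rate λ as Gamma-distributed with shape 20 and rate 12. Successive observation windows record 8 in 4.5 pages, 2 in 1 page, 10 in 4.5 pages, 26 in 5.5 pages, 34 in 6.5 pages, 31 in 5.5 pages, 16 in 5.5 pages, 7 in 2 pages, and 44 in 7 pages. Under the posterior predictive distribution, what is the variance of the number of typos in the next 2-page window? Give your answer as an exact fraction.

616/81

Total count: 8 + 2 + 10 + 26 + 34 + 31 + 16 + 7 + 44 = 178.
Total exposure: 4.5 + 1 + 4.5 + 5.5 + 6.5 + 5.5 + 5.5 + 2 + 7 = 42 pages.
Posterior: α' = 20 + 178 = 198, β' = 12 + 42 = 54.
The posterior predictive for a window of length T is Negative Binomial with variance T·α'·(β'+T)/β'² = 2·198·56/2916 = 616/81.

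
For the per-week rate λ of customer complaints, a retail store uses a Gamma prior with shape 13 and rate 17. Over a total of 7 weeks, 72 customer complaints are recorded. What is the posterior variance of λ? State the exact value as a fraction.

85/576

Total count 72 over total exposure 7 weeks.
Posterior: α' = 13 + 72 = 85, β' = 17 + 7 = 24.
Posterior variance = α'/β'² = 85/576.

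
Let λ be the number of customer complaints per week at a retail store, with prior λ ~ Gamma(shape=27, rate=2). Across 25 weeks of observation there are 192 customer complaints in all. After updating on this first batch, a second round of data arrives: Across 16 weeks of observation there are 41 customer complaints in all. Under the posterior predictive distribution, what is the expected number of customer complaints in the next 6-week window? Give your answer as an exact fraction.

Total count 192 over total exposure 25 weeks.
After the first batch: Gamma(27 + 192, 2 + 25) = Gamma(219, 27).
Total count 41 over total exposure 16 weeks.
After the second batch: Gamma(219 + 41, 27 + 16) = Gamma(260, 43).
Predictive mean over a 6-week window = T·E[λ|data] = 6·260/43 = 1560/43.

1560/43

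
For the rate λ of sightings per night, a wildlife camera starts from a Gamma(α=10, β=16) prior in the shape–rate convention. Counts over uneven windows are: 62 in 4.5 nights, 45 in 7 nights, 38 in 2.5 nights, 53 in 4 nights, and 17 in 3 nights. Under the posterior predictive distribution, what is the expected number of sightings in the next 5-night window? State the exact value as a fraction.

1125/37

Total count: 62 + 45 + 38 + 53 + 17 = 215.
Total exposure: 4.5 + 7 + 2.5 + 4 + 3 = 21 nights.
Conjugate update: add total count to the shape and total exposure to the rate, giving Gamma(225, 37).
Predictive mean over a 5-night window = T·E[λ|data] = 5·225/37 = 1125/37.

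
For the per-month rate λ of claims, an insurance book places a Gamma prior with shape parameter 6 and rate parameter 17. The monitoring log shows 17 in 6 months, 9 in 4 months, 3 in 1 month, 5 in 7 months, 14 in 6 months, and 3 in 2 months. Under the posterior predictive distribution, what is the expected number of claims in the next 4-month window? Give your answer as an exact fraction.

Total count: 17 + 9 + 3 + 5 + 14 + 3 = 51.
Total exposure: 6 + 4 + 1 + 7 + 6 + 2 = 26 months.
The Gamma prior is conjugate for the Poisson rate, so λ | data ~ Gamma(6+51, 17+26) = Gamma(57, 43).
Predictive mean over a 4-month window = T·E[λ|data] = 4·57/43 = 228/43.

228/43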